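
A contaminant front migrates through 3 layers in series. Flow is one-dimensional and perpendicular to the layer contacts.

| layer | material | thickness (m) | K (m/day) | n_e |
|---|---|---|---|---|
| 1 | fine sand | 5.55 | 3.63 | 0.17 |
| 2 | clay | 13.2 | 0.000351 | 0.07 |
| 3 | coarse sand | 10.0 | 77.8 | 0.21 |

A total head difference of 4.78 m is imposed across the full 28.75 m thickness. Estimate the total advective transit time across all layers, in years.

85.5

With flow normal to the layers, continuity requires the same specific discharge q through every layer.
Σ(b_i/K_i) = 5.55/3.63 + 13.2/0.000351 + 10.0/77.8 = 37608 d.
q = Δh / Σ(b_i/K_i) = 4.78 / 37608 = 0.0001271 m/day.
In each layer the seepage velocity is v_i = q/n_i, so the layer transit time is t_i = b_i·n_i / q:
  layer 1 (fine sand): t_1 = 5.55 × 0.17 / 0.0001271 = 7423 d
  layer 2 (clay): t_2 = 13.2 × 0.07 / 0.0001271 = 7270 d
  layer 3 (coarse sand): t_3 = 10.0 × 0.21 / 0.0001271 = 16523 d
Total t = Σ t_i = 31216 days = 85.46 years.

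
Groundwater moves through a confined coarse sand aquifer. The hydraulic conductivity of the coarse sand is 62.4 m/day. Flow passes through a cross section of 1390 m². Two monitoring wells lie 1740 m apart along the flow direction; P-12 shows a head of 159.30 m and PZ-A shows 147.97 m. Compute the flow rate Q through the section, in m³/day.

565

Hydraulic gradient i = (159.30 − 147.97) / 1740 = 11.33 / 1740 = 0.006511.
Darcy's law: Q = K · A · i = 62.40 × 1390 × 0.006511 = 564.8 m³/day.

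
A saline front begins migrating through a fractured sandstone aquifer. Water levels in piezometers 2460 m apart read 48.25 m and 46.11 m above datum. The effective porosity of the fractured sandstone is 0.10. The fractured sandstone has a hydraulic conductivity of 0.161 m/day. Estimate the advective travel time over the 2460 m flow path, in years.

Hydraulic gradient i = (48.25 − 46.11) / 2460 = 2.14 / 2460 = 0.0008699.
Darcy flux q = K · i = 0.1610 × 0.0008699 = 0.0001401 m/day.
Seepage velocity v = q / n_e = 0.0001401 / 0.10 = 0.001401 m/day.
Travel time t = L / v = 2460 / 0.001401 = 1.756e+06 days = 4809 years.

4810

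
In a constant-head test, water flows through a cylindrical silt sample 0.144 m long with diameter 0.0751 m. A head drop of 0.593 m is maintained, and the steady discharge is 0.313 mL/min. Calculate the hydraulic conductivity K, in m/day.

Cross-sectional area A = π·(d/2)² = π × (0.0751/2)² = 0.004430 m².
Convert discharge: 0.313 mL/min = 5.217e-09 m³/s.
Darcy's law rearranged: K = Q·L / (A·Δh) = 5.217e-09 × 0.144 / (0.004430 × 0.593) = 2.860e-07 m/s = 0.02471 m/day.

0.0247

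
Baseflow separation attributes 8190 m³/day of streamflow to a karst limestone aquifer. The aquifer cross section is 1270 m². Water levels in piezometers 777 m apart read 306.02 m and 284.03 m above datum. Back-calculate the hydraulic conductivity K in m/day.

Hydraulic gradient i = (306.02 − 284.03) / 777 = 21.99 / 777 = 0.02830.
From Q = K·A·i, K = Q / (A·i) = 8190 / (1270 × 0.02830) = 227.9 m/day.

228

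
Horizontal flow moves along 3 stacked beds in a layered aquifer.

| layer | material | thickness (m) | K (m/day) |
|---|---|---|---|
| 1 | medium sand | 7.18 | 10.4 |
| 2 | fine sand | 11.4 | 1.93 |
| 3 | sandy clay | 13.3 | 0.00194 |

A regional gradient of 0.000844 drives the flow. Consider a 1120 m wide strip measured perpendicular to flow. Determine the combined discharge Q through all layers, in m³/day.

Flow is parallel to layering, so each bed carries its own Darcy discharge and the transmissivities add.
Σ(K_i·b_i) = 10.4×7.18 + 1.93×11.4 + 0.00194×13.3 = 96.70 m²/day.
Hydraulic gradient i = 0.000844.
Q = Σ(K_i·b_i) · W · i = 96.70 × 1120 × 0.0008440 = 91.41 m³/day.

91.4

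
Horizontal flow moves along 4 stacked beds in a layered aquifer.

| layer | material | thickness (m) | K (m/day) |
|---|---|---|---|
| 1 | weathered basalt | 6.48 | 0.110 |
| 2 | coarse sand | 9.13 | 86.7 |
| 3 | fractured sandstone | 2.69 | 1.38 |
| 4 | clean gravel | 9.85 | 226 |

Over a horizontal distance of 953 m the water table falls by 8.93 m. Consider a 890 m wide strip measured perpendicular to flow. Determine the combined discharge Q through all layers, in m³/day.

Flow is parallel to layering, so each bed carries its own Darcy discharge and the transmissivities add.
Σ(K_i·b_i) = 0.110×6.48 + 86.7×9.13 + 1.38×2.69 + 226×9.85 = 3022 m²/day.
Hydraulic gradient i = Δh / L = 8.93 / 953 = 0.009370.
Q = Σ(K_i·b_i) · W · i = 3022 × 890 × 0.009370 = 25203 m³/day.

25200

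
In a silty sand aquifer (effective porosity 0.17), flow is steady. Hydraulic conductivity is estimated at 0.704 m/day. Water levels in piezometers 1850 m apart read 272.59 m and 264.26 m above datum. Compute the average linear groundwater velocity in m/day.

Hydraulic gradient i = (272.59 − 264.26) / 1850 = 8.33 / 1850 = 0.004503.
Darcy flux q = K · i = 0.7040 × 0.004503 = 0.003170 m/day.
Seepage velocity v = q / n_e = 0.003170 / 0.17 = 0.01865 m/day.

0.0186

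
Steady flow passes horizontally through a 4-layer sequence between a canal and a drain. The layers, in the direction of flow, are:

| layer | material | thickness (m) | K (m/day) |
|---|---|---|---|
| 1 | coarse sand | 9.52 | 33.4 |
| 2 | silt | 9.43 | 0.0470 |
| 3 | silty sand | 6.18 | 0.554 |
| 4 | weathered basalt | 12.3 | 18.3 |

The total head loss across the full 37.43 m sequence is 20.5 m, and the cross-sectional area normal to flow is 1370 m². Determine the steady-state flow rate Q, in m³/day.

132

Flow is perpendicular to layering, so the layers act in series and the equivalent K is the thickness-weighted harmonic mean.
Total thickness L = 9.52 + 9.43 + 6.18 + 12.3 = 37.43 m.
Σ(b_i/K_i) = 9.52/33.4 + 9.43/0.0470 + 6.18/0.554 + 12.3/18.3 = 212.8 d.
K_eq = L / Σ(b_i/K_i) = 37.43 / 212.8 = 0.1759 m/day.
Q = K_eq · A · (Δh/L) = 0.1759 × 1370 × (20.5/37.43) = 132.0 m³/day.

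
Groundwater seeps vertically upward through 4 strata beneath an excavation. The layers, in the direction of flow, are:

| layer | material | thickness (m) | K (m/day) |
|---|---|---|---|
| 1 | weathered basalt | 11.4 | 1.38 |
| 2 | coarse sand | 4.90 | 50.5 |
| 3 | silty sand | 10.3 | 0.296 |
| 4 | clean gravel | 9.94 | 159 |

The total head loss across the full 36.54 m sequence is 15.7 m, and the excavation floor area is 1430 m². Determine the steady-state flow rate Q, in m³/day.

Flow is perpendicular to layering, so the layers act in series and the equivalent K is the thickness-weighted harmonic mean.
Total thickness L = 11.4 + 4.90 + 10.3 + 9.94 = 36.54 m.
Σ(b_i/K_i) = 11.4/1.38 + 4.90/50.5 + 10.3/0.296 + 9.94/159 = 43.22 d.
K_eq = L / Σ(b_i/K_i) = 36.54 / 43.22 = 0.8455 m/day.
Q = K_eq · A · (Δh/L) = 0.8455 × 1430 × (15.7/36.54) = 519.5 m³/day.

519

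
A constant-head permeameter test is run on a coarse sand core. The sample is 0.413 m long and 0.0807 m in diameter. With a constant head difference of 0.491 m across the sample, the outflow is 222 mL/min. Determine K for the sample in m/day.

52.6

Cross-sectional area A = π·(d/2)² = π × (0.0807/2)² = 0.005115 m².
Convert discharge: 222 mL/min = 3.700e-06 m³/s.
Darcy's law rearranged: K = Q·L / (A·Δh) = 3.700e-06 × 0.413 / (0.005115 × 0.491) = 0.0006085 m/s = 52.57 m/day.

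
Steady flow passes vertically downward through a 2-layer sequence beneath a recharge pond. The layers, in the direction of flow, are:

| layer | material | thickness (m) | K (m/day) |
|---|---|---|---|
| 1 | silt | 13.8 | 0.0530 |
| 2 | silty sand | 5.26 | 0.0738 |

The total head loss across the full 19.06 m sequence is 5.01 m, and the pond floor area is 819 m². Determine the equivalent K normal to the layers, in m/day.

Flow is perpendicular to layering, so the layers act in series and the equivalent K is the thickness-weighted harmonic mean.
Total thickness L = 13.8 + 5.26 = 19.06 m.
Σ(b_i/K_i) = 13.8/0.0530 + 5.26/0.0738 = 331.7 d.
K_eq = L / Σ(b_i/K_i) = 19.06 / 331.7 = 0.05747 m/day.

0.0575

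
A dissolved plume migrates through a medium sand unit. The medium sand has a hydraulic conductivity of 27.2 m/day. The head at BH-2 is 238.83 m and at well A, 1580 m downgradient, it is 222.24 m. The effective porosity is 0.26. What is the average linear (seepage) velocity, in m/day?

Hydraulic gradient i = (238.83 − 222.24) / 1580 = 16.59 / 1580 = 0.01050.
Darcy flux q = K · i = 27.20 × 0.01050 = 0.2856 m/day.
Seepage velocity v = q / n_e = 0.2856 / 0.26 = 1.098 m/day.

1.10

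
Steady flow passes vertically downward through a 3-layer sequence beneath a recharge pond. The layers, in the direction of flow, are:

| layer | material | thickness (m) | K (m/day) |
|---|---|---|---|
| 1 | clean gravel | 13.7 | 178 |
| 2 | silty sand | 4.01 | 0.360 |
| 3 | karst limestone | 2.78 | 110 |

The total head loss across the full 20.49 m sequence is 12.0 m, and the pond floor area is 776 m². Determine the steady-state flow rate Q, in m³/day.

Flow is perpendicular to layering, so the layers act in series and the equivalent K is the thickness-weighted harmonic mean.
Total thickness L = 13.7 + 4.01 + 2.78 = 20.49 m.
Σ(b_i/K_i) = 13.7/178 + 4.01/0.360 + 2.78/110 = 11.24 d.
K_eq = L / Σ(b_i/K_i) = 20.49 / 11.24 = 1.823 m/day.
Q = K_eq · A · (Δh/L) = 1.823 × 776 × (12.0/20.49) = 828.4 m³/day.

828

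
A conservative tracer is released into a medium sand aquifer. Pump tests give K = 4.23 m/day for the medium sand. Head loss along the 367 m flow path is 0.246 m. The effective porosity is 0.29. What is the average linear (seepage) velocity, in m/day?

0.00978

Hydraulic gradient i = Δh / L = 0.246 / 367 = 0.0006703.
Darcy flux q = K · i = 4.230 × 0.0006703 = 0.002835 m/day.
Seepage velocity v = q / n_e = 0.002835 / 0.29 = 0.009777 m/day.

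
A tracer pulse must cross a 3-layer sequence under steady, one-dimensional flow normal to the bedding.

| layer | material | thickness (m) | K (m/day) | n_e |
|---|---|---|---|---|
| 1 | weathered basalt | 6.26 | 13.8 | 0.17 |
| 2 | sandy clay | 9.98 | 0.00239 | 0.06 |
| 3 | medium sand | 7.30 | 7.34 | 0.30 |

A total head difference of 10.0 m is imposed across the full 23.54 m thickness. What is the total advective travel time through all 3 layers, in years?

With flow normal to the layers, continuity requires the same specific discharge q through every layer.
Σ(b_i/K_i) = 6.26/13.8 + 9.98/0.00239 + 7.30/7.34 = 4177 d.
q = Δh / Σ(b_i/K_i) = 10.0 / 4177 = 0.002394 m/day.
In each layer the seepage velocity is v_i = q/n_i, so the layer transit time is t_i = b_i·n_i / q:
  layer 1 (weathered basalt): t_1 = 6.26 × 0.17 / 0.002394 = 444.5 d
  layer 2 (sandy clay): t_2 = 9.98 × 0.06 / 0.002394 = 250.1 d
  layer 3 (medium sand): t_3 = 7.30 × 0.30 / 0.002394 = 914.8 d
Total t = Σ t_i = 1609 days = 4.406 years.

4.41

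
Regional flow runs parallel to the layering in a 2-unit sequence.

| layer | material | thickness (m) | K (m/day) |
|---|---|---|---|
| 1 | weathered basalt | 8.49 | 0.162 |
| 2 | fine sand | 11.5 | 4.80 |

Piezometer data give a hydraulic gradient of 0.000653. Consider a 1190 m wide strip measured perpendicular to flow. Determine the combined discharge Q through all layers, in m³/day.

Flow is parallel to layering, so each bed carries its own Darcy discharge and the transmissivities add.
Σ(K_i·b_i) = 0.162×8.49 + 4.80×11.5 = 56.58 m²/day.
Hydraulic gradient i = 0.000653.
Q = Σ(K_i·b_i) · W · i = 56.58 × 1190 × 0.0006530 = 43.96 m³/day.

44.0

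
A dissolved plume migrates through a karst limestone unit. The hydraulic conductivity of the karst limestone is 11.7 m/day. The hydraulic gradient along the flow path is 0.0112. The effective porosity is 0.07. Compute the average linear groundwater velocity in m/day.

1.87

Hydraulic gradient i = 0.0112.
Darcy flux q = K · i = 11.70 × 0.01120 = 0.1310 m/day.
Seepage velocity v = q / n_e = 0.1310 / 0.07 = 1.872 m/day.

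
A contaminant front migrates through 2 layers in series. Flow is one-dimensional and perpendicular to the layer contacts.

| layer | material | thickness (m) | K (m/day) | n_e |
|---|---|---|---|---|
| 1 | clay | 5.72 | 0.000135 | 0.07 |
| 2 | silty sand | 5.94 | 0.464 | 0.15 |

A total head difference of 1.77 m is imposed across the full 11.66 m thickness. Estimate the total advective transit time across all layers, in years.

84.7

With flow normal to the layers, continuity requires the same specific discharge q through every layer.
Σ(b_i/K_i) = 5.72/0.000135 + 5.94/0.464 = 42383 d.
q = Δh / Σ(b_i/K_i) = 1.77 / 42383 = 4.176e-05 m/day.
In each layer the seepage velocity is v_i = q/n_i, so the layer transit time is t_i = b_i·n_i / q:
  layer 1 (clay): t_1 = 5.72 × 0.07 / 4.176e-05 = 9588 d
  layer 2 (silty sand): t_2 = 5.94 × 0.15 / 4.176e-05 = 21335 d
Total t = Σ t_i = 30923 days = 84.66 years.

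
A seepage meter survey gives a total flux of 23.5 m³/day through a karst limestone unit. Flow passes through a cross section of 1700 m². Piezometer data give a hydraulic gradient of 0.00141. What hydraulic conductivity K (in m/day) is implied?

9.80

Hydraulic gradient i = 0.00141.
From Q = K·A·i, K = Q / (A·i) = 23.5 / (1700 × 0.001410) = 9.804 m/day.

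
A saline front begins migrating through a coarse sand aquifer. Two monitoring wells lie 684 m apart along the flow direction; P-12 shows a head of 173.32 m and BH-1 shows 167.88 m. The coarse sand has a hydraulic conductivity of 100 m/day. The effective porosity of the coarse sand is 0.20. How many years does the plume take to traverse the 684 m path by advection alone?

0.471

Hydraulic gradient i = (173.32 − 167.88) / 684 = 5.44 / 684 = 0.007953.
Darcy flux q = K · i = 100.0 × 0.007953 = 0.7953 m/day.
Seepage velocity v = q / n_e = 0.7953 / 0.20 = 3.977 m/day.
Travel time t = L / v = 684 / 3.977 = 172.0 days = 0.4709 years.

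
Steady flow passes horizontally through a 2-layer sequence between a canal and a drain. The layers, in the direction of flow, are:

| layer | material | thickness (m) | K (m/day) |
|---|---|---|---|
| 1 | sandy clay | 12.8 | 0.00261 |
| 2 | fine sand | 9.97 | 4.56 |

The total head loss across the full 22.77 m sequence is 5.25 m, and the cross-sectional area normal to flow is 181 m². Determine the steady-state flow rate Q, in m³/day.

0.194

Flow is perpendicular to layering, so the layers act in series and the equivalent K is the thickness-weighted harmonic mean.
Total thickness L = 12.8 + 9.97 = 22.77 m.
Σ(b_i/K_i) = 12.8/0.00261 + 9.97/4.56 = 4906 d.
K_eq = L / Σ(b_i/K_i) = 22.77 / 4906 = 0.004641 m/day.
Q = K_eq · A · (Δh/L) = 0.004641 × 181 × (5.25/22.77) = 0.1937 m³/day.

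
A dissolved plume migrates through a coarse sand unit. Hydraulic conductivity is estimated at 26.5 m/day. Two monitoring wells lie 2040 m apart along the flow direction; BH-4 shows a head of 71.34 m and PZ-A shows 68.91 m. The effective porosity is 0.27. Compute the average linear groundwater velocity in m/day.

0.117

Hydraulic gradient i = (71.34 − 68.91) / 2040 = 2.43 / 2040 = 0.001191.
Darcy flux q = K · i = 26.50 × 0.001191 = 0.03157 m/day.
Seepage velocity v = q / n_e = 0.03157 / 0.27 = 0.1169 m/day.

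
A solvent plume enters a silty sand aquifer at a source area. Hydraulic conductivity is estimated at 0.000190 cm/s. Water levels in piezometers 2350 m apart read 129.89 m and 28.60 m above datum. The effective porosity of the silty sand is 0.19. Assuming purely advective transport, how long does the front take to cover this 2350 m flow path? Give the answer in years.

Convert K: 0.000190 cm/s × 864 = 0.1642 m/day.
Hydraulic gradient i = (129.89 − 28.60) / 2350 = 101.29 / 2350 = 0.04310.
Darcy flux q = K · i = 0.1642 × 0.04310 = 0.007076 m/day.
Seepage velocity v = q / n_e = 0.007076 / 0.19 = 0.03724 m/day.
Travel time t = L / v = 2350 / 0.03724 = 63104 days = 172.8 years.

173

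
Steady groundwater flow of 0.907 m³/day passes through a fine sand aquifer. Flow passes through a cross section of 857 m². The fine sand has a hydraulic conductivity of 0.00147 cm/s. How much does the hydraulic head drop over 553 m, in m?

Convert K: 0.00147 cm/s × 864 = 1.270 m/day.
From Q = K·A·i, i = Q / (K·A) = 0.907 / (1.270 × 857.0) = 0.0008333.
Head loss Δh = i · L = 0.0008333 × 553 = 0.4608 m.

0.461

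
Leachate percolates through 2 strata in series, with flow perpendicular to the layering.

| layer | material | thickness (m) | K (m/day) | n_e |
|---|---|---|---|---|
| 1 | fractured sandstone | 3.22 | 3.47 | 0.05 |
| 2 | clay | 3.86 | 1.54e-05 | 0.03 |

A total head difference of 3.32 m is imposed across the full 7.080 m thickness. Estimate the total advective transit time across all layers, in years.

57.2

With flow normal to the layers, continuity requires the same specific discharge q through every layer.
Σ(b_i/K_i) = 3.22/3.47 + 3.86/1.54e-05 = 2.507e+05 d.
q = Δh / Σ(b_i/K_i) = 3.32 / 2.507e+05 = 1.325e-05 m/day.
In each layer the seepage velocity is v_i = q/n_i, so the layer transit time is t_i = b_i·n_i / q:
  layer 1 (fractured sandstone): t_1 = 3.22 × 0.05 / 1.325e-05 = 12155 d
  layer 2 (clay): t_2 = 3.86 × 0.03 / 1.325e-05 = 8743 d
Total t = Σ t_i = 20898 days = 57.21 years.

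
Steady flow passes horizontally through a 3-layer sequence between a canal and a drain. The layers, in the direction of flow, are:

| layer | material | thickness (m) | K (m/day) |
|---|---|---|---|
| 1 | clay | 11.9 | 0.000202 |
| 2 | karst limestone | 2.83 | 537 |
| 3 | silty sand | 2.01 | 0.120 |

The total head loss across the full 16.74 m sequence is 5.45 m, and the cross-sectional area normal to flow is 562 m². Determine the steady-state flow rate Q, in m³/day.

0.0520

Flow is perpendicular to layering, so the layers act in series and the equivalent K is the thickness-weighted harmonic mean.
Total thickness L = 11.9 + 2.83 + 2.01 = 16.74 m.
Σ(b_i/K_i) = 11.9/0.000202 + 2.83/537 + 2.01/0.120 = 58928 d.
K_eq = L / Σ(b_i/K_i) = 16.74 / 58928 = 0.0002841 m/day.
Q = K_eq · A · (Δh/L) = 0.0002841 × 562 × (5.45/16.74) = 0.05198 m³/day.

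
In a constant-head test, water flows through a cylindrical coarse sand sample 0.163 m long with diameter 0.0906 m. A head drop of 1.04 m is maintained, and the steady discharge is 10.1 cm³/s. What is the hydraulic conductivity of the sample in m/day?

Cross-sectional area A = π·(d/2)² = π × (0.0906/2)² = 0.006447 m².
Convert discharge: 10.1 cm³/s = 1.010e-05 m³/s.
Darcy's law rearranged: K = Q·L / (A·Δh) = 1.010e-05 × 0.163 / (0.006447 × 1.04) = 0.0002455 m/s = 21.22 m/day.

21.2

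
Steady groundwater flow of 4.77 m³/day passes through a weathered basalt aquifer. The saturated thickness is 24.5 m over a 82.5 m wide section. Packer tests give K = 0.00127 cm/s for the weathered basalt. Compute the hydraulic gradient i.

Convert K: 0.00127 cm/s × 864 = 1.097 m/day.
Cross-sectional area A = 82.5 × 24.5 = 2021 m².
From Q = K·A·i, i = Q / (K·A) = 4.77 / (1.097 × 2021) = 0.002151.

0.00215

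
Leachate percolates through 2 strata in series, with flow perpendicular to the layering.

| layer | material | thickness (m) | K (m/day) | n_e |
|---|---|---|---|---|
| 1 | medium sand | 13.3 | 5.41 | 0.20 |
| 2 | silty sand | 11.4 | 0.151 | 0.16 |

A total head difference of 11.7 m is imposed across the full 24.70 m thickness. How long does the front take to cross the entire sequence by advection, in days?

29.9

With flow normal to the layers, continuity requires the same specific discharge q through every layer.
Σ(b_i/K_i) = 13.3/5.41 + 11.4/0.151 = 77.96 d.
q = Δh / Σ(b_i/K_i) = 11.7 / 77.96 = 0.1501 m/day.
In each layer the seepage velocity is v_i = q/n_i, so the layer transit time is t_i = b_i·n_i / q:
  layer 1 (medium sand): t_1 = 13.3 × 0.20 / 0.1501 = 17.72 d
  layer 2 (silty sand): t_2 = 11.4 × 0.16 / 0.1501 = 12.15 d
Total t = Σ t_i = 29.88 days.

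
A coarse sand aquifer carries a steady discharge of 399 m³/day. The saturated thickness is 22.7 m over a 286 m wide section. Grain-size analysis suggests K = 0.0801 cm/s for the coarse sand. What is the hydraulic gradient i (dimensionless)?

0.000888

Convert K: 0.0801 cm/s × 864 = 69.21 m/day.
Cross-sectional area A = 286 × 22.7 = 6492 m².
From Q = K·A·i, i = Q / (K·A) = 399 / (69.21 × 6492) = 0.0008880.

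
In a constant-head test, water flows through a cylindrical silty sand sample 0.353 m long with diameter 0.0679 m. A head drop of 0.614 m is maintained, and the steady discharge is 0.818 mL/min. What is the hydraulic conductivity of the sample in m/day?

Cross-sectional area A = π·(d/2)² = π × (0.0679/2)² = 0.003621 m².
Convert discharge: 0.818 mL/min = 1.363e-08 m³/s.
Darcy's law rearranged: K = Q·L / (A·Δh) = 1.363e-08 × 0.353 / (0.003621 × 0.614) = 2.165e-06 m/s = 0.1870 m/day.

0.187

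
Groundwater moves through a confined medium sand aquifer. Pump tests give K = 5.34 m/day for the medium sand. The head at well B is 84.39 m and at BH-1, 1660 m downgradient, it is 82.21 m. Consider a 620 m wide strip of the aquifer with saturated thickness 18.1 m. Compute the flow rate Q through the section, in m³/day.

Cross-sectional area A = 620 × 18.1 = 11222 m².
Hydraulic gradient i = (84.39 − 82.21) / 1660 = 2.18 / 1660 = 0.001313.
Darcy's law: Q = K · A · i = 5.340 × 11222 × 0.001313 = 78.70 m³/day.

78.7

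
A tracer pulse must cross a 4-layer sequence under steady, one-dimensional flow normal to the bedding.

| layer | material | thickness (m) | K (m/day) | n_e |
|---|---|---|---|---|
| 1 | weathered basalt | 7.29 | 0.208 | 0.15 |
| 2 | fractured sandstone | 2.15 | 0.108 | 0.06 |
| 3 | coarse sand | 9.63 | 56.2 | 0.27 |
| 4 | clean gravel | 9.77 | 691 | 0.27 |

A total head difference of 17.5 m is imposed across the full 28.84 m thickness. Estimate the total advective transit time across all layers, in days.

20.4

With flow normal to the layers, continuity requires the same specific discharge q through every layer.
Σ(b_i/K_i) = 7.29/0.208 + 2.15/0.108 + 9.63/56.2 + 9.77/691 = 55.14 d.
q = Δh / Σ(b_i/K_i) = 17.5 / 55.14 = 0.3174 m/day.
In each layer the seepage velocity is v_i = q/n_i, so the layer transit time is t_i = b_i·n_i / q:
  layer 1 (weathered basalt): t_1 = 7.29 × 0.15 / 0.3174 = 3.446 d
  layer 2 (fractured sandstone): t_2 = 2.15 × 0.06 / 0.3174 = 0.4065 d
  layer 3 (coarse sand): t_3 = 9.63 × 0.27 / 0.3174 = 8.193 d
  layer 4 (clean gravel): t_4 = 9.77 × 0.27 / 0.3174 = 8.312 d
Total t = Σ t_i = 20.36 days.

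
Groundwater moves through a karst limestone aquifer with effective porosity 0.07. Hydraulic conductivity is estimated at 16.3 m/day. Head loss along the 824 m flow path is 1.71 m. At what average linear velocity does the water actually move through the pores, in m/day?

Hydraulic gradient i = Δh / L = 1.71 / 824 = 0.002075.
Darcy flux q = K · i = 16.30 × 0.002075 = 0.03383 m/day.
Seepage velocity v = q / n_e = 0.03383 / 0.07 = 0.4832 m/day.

0.483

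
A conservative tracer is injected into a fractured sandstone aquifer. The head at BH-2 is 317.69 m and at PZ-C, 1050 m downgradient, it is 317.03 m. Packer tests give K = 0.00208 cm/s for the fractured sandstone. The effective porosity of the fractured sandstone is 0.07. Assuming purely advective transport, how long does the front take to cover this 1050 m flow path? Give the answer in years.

Convert K: 0.00208 cm/s × 864 = 1.797 m/day.
Hydraulic gradient i = (317.69 − 317.03) / 1050 = 0.66 / 1050 = 0.0006286.
Darcy flux q = K · i = 1.797 × 0.0006286 = 0.001130 m/day.
Seepage velocity v = q / n_e = 0.001130 / 0.07 = 0.01614 m/day.
Travel time t = L / v = 1050 / 0.01614 = 65066 days = 178.1 years.

178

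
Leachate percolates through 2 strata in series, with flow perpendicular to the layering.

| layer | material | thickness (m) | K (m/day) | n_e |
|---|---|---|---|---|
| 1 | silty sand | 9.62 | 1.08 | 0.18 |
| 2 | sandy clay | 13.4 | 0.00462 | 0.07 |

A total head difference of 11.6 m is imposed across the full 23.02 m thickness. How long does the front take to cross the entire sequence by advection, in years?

1.83

With flow normal to the layers, continuity requires the same specific discharge q through every layer.
Σ(b_i/K_i) = 9.62/1.08 + 13.4/0.00462 = 2909 d.
q = Δh / Σ(b_i/K_i) = 11.6 / 2909 = 0.003987 m/day.
In each layer the seepage velocity is v_i = q/n_i, so the layer transit time is t_i = b_i·n_i / q:
  layer 1 (silty sand): t_1 = 9.62 × 0.18 / 0.003987 = 434.3 d
  layer 2 (sandy clay): t_2 = 13.4 × 0.07 / 0.003987 = 235.3 d
Total t = Σ t_i = 669.5 days = 1.833 years.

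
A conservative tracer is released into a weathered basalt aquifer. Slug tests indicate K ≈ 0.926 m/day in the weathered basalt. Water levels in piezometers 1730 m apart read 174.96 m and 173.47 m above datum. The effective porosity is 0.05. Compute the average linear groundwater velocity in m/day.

Hydraulic gradient i = (174.96 − 173.47) / 1730 = 1.49 / 1730 = 0.0008613.
Darcy flux q = K · i = 0.9260 × 0.0008613 = 0.0007975 m/day.
Seepage velocity v = q / n_e = 0.0007975 / 0.05 = 0.01595 m/day.

0.0160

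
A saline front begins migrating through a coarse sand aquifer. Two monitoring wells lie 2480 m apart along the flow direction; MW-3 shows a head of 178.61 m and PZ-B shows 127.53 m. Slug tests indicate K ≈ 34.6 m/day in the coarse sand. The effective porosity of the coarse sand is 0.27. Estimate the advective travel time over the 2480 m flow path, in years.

2.57

Hydraulic gradient i = (178.61 − 127.53) / 2480 = 51.08 / 2480 = 0.02060.
Darcy flux q = K · i = 34.60 × 0.02060 = 0.7126 m/day.
Seepage velocity v = q / n_e = 0.7126 / 0.27 = 2.639 m/day.
Travel time t = L / v = 2480 / 2.639 = 939.6 days = 2.572 years.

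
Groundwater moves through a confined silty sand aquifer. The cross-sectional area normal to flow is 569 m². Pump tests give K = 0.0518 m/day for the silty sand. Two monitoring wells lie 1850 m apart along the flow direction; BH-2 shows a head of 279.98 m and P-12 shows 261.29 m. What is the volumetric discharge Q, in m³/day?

0.298

Hydraulic gradient i = (279.98 − 261.29) / 1850 = 18.69 / 1850 = 0.01010.
Darcy's law: Q = K · A · i = 0.05180 × 569.0 × 0.01010 = 0.2978 m³/day.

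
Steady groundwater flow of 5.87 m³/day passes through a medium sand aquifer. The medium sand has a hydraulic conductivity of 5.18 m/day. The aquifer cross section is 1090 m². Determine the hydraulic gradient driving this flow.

From Q = K·A·i, i = Q / (K·A) = 5.87 / (5.180 × 1090) = 0.001040.

0.00104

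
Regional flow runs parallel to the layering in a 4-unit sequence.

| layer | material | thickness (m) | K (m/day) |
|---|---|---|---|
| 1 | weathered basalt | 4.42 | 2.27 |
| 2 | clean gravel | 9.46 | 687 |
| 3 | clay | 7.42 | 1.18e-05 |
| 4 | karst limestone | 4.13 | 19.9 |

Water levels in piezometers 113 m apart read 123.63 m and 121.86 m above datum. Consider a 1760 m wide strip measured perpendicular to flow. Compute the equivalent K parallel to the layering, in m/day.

259

Flow is parallel to layering, so each bed carries its own Darcy discharge and the transmissivities add.
Σ(K_i·b_i) = 2.27×4.42 + 687×9.46 + 1.18e-05×7.42 + 19.9×4.13 = 6591 m²/day.
Total thickness b = 25.43 m, so K_eq = Σ(K_i·b_i)/b = 259.2 m/day.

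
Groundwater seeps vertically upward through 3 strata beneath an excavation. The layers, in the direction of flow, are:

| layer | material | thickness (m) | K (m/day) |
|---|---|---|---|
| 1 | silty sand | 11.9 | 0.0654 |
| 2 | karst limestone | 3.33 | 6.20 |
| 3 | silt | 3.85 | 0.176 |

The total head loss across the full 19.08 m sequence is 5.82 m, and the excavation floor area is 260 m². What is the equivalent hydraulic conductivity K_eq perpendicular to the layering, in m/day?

Flow is perpendicular to layering, so the layers act in series and the equivalent K is the thickness-weighted harmonic mean.
Total thickness L = 11.9 + 3.33 + 3.85 = 19.08 m.
Σ(b_i/K_i) = 11.9/0.0654 + 3.33/6.20 + 3.85/0.176 = 204.4 d.
K_eq = L / Σ(b_i/K_i) = 19.08 / 204.4 = 0.09336 m/day.

0.0934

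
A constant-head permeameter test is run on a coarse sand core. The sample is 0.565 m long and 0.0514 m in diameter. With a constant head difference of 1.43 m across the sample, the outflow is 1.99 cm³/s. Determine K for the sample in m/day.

32.7

Cross-sectional area A = π·(d/2)² = π × (0.0514/2)² = 0.002075 m².
Convert discharge: 1.99 cm³/s = 1.990e-06 m³/s.
Darcy's law rearranged: K = Q·L / (A·Δh) = 1.990e-06 × 0.565 / (0.002075 × 1.43) = 0.0003789 m/s = 32.74 m/day.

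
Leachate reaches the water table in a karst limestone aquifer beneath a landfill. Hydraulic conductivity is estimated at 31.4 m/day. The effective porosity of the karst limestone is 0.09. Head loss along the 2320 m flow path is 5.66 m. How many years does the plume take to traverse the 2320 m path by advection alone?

Hydraulic gradient i = Δh / L = 5.66 / 2320 = 0.002440.
Darcy flux q = K · i = 31.40 × 0.002440 = 0.07661 m/day.
Seepage velocity v = q / n_e = 0.07661 / 0.09 = 0.8512 m/day.
Travel time t = L / v = 2320 / 0.8512 = 2726 days = 7.462 years.

7.46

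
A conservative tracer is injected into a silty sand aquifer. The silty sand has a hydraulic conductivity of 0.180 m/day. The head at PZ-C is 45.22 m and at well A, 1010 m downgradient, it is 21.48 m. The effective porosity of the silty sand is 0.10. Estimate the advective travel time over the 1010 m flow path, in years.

Hydraulic gradient i = (45.22 − 21.48) / 1010 = 23.74 / 1010 = 0.02350.
Darcy flux q = K · i = 0.1800 × 0.02350 = 0.004231 m/day.
Seepage velocity v = q / n_e = 0.004231 / 0.10 = 0.04231 m/day.
Travel time t = L / v = 1010 / 0.04231 = 23872 days = 65.36 years.

65.4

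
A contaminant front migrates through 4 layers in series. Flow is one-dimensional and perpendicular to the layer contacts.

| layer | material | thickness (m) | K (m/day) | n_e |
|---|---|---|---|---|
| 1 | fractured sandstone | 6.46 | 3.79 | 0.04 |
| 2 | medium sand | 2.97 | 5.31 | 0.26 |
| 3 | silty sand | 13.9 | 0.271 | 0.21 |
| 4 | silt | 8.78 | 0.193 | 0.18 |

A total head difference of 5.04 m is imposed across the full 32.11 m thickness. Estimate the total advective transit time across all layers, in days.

With flow normal to the layers, continuity requires the same specific discharge q through every layer.
Σ(b_i/K_i) = 6.46/3.79 + 2.97/5.31 + 13.9/0.271 + 8.78/0.193 = 99.05 d.
q = Δh / Σ(b_i/K_i) = 5.04 / 99.05 = 0.05088 m/day.
In each layer the seepage velocity is v_i = q/n_i, so the layer transit time is t_i = b_i·n_i / q:
  layer 1 (fractured sandstone): t_1 = 6.46 × 0.04 / 0.05088 = 5.078 d
  layer 2 (medium sand): t_2 = 2.97 × 0.26 / 0.05088 = 15.18 d
  layer 3 (silty sand): t_3 = 13.9 × 0.21 / 0.05088 = 57.37 d
  layer 4 (silt): t_4 = 8.78 × 0.18 / 0.05088 = 31.06 d
Total t = Σ t_i = 108.7 days.

109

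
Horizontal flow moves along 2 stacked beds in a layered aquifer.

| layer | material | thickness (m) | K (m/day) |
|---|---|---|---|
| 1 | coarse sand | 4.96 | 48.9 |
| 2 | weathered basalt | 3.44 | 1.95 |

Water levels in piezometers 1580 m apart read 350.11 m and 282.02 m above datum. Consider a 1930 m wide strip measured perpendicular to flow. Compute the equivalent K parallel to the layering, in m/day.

29.7

Flow is parallel to layering, so each bed carries its own Darcy discharge and the transmissivities add.
Σ(K_i·b_i) = 48.9×4.96 + 1.95×3.44 = 249.3 m²/day.
Total thickness b = 8.400 m, so K_eq = Σ(K_i·b_i)/b = 29.67 m/day.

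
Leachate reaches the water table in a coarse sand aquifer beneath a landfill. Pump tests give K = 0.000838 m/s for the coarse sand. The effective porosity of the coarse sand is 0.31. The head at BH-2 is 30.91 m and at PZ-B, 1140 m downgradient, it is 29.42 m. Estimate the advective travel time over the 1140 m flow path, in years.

10.2

Convert K: 0.000838 m/s × 86400 = 72.40 m/day.
Hydraulic gradient i = (30.91 − 29.42) / 1140 = 1.49 / 1140 = 0.001307.
Darcy flux q = K · i = 72.40 × 0.001307 = 0.09463 m/day.
Seepage velocity v = q / n_e = 0.09463 / 0.31 = 0.3053 m/day.
Travel time t = L / v = 1140 / 0.3053 = 3734 days = 10.22 years.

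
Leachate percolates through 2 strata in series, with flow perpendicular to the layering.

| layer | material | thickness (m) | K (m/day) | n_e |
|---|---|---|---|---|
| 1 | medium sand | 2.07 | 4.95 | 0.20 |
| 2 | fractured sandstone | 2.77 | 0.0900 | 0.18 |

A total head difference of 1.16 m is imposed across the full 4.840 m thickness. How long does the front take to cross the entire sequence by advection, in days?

24.5

With flow normal to the layers, continuity requires the same specific discharge q through every layer.
Σ(b_i/K_i) = 2.07/4.95 + 2.77/0.0900 = 31.20 d.
q = Δh / Σ(b_i/K_i) = 1.16 / 31.20 = 0.03718 m/day.
In each layer the seepage velocity is v_i = q/n_i, so the layer transit time is t_i = b_i·n_i / q:
  layer 1 (medium sand): t_1 = 2.07 × 0.20 / 0.03718 = 11.13 d
  layer 2 (fractured sandstone): t_2 = 2.77 × 0.18 / 0.03718 = 13.41 d
Total t = Σ t_i = 24.54 days.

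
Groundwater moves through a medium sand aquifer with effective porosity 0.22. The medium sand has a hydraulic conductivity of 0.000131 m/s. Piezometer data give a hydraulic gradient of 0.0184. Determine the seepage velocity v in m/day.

Convert K: 0.000131 m/s × 86400 = 11.32 m/day.
Hydraulic gradient i = 0.0184.
Darcy flux q = K · i = 11.32 × 0.01840 = 0.2083 m/day.
Seepage velocity v = q / n_e = 0.2083 / 0.22 = 0.9466 m/day.

0.947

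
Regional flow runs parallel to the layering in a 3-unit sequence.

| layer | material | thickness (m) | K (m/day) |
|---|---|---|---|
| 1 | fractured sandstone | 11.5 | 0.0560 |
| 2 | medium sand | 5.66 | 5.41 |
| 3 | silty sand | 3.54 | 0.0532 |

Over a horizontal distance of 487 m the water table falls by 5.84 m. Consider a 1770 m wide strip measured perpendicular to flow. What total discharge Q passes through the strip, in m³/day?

Flow is parallel to layering, so each bed carries its own Darcy discharge and the transmissivities add.
Σ(K_i·b_i) = 0.0560×11.5 + 5.41×5.66 + 0.0532×3.54 = 31.45 m²/day.
Hydraulic gradient i = Δh / L = 5.84 / 487 = 0.01199.
Q = Σ(K_i·b_i) · W · i = 31.45 × 1770 × 0.01199 = 667.6 m³/day.

668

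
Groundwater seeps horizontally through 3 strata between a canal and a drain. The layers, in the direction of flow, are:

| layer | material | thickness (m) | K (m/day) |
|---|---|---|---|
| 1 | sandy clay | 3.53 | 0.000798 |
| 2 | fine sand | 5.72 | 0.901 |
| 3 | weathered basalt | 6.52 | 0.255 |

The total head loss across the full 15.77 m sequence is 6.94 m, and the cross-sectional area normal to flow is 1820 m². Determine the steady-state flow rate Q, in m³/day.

2.83

Flow is perpendicular to layering, so the layers act in series and the equivalent K is the thickness-weighted harmonic mean.
Total thickness L = 3.53 + 5.72 + 6.52 = 15.77 m.
Σ(b_i/K_i) = 3.53/0.000798 + 5.72/0.901 + 6.52/0.255 = 4455 d.
K_eq = L / Σ(b_i/K_i) = 15.77 / 4455 = 0.003539 m/day.
Q = K_eq · A · (Δh/L) = 0.003539 × 1820 × (6.94/15.77) = 2.835 m³/day.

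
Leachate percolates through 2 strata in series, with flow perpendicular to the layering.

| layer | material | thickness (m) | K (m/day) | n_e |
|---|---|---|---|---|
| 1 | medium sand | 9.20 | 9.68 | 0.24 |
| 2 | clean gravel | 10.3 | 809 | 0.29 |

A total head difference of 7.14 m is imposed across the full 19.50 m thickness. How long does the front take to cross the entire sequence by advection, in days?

With flow normal to the layers, continuity requires the same specific discharge q through every layer.
Σ(b_i/K_i) = 9.20/9.68 + 10.3/809 = 0.9631 d.
q = Δh / Σ(b_i/K_i) = 7.14 / 0.9631 = 7.413 m/day.
In each layer the seepage velocity is v_i = q/n_i, so the layer transit time is t_i = b_i·n_i / q:
  layer 1 (medium sand): t_1 = 9.20 × 0.24 / 7.413 = 0.2978 d
  layer 2 (clean gravel): t_2 = 10.3 × 0.29 / 7.413 = 0.4029 d
Total t = Σ t_i = 0.7008 days.

0.701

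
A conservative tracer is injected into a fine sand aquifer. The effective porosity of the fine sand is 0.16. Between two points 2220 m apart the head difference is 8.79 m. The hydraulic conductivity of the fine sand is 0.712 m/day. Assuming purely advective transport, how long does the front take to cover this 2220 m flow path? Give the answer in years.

Hydraulic gradient i = Δh / L = 8.79 / 2220 = 0.003959.
Darcy flux q = K · i = 0.7120 × 0.003959 = 0.002819 m/day.
Seepage velocity v = q / n_e = 0.002819 / 0.16 = 0.01762 m/day.
Travel time t = L / v = 2220 / 0.01762 = 1.260e+05 days = 345.0 years.

345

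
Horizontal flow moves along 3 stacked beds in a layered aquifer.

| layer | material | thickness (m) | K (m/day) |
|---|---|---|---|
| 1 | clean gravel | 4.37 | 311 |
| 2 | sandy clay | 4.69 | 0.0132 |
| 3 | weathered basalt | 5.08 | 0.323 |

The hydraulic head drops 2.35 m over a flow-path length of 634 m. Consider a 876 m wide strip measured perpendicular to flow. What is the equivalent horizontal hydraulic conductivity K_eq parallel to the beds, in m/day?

Flow is parallel to layering, so each bed carries its own Darcy discharge and the transmissivities add.
Σ(K_i·b_i) = 311×4.37 + 0.0132×4.69 + 0.323×5.08 = 1361 m²/day.
Total thickness b = 14.14 m, so K_eq = Σ(K_i·b_i)/b = 96.24 m/day.

96.2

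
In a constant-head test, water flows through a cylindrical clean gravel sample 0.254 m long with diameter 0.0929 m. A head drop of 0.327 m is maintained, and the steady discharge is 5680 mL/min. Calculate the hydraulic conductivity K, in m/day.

Cross-sectional area A = π·(d/2)² = π × (0.0929/2)² = 0.006778 m².
Convert discharge: 5680 mL/min = 9.467e-05 m³/s.
Darcy's law rearranged: K = Q·L / (A·Δh) = 9.467e-05 × 0.254 / (0.006778 × 0.327) = 0.01085 m/s = 937.3 m/day.

937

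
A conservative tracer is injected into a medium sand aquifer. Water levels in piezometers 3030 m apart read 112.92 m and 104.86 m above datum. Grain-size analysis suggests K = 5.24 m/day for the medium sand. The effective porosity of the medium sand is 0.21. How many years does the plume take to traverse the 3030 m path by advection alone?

Hydraulic gradient i = (112.92 − 104.86) / 3030 = 8.06 / 3030 = 0.002660.
Darcy flux q = K · i = 5.240 × 0.002660 = 0.01394 m/day.
Seepage velocity v = q / n_e = 0.01394 / 0.21 = 0.06637 m/day.
Travel time t = L / v = 3030 / 0.06637 = 45650 days = 125.0 years.

125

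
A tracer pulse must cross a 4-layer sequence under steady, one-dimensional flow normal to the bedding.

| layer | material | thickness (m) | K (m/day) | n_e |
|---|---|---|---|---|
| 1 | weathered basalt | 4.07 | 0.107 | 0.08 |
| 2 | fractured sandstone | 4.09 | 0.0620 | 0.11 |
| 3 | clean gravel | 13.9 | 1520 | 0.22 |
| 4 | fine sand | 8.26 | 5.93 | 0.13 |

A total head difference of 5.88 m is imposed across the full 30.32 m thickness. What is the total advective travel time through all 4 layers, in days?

With flow normal to the layers, continuity requires the same specific discharge q through every layer.
Σ(b_i/K_i) = 4.07/0.107 + 4.09/0.0620 + 13.9/1520 + 8.26/5.93 = 105.4 d.
q = Δh / Σ(b_i/K_i) = 5.88 / 105.4 = 0.05578 m/day.
In each layer the seepage velocity is v_i = q/n_i, so the layer transit time is t_i = b_i·n_i / q:
  layer 1 (weathered basalt): t_1 = 4.07 × 0.08 / 0.05578 = 5.837 d
  layer 2 (fractured sandstone): t_2 = 4.09 × 0.11 / 0.05578 = 8.065 d
  layer 3 (clean gravel): t_3 = 13.9 × 0.22 / 0.05578 = 54.82 d
  layer 4 (fine sand): t_4 = 8.26 × 0.13 / 0.05578 = 19.25 d
Total t = Σ t_i = 87.97 days.

88.0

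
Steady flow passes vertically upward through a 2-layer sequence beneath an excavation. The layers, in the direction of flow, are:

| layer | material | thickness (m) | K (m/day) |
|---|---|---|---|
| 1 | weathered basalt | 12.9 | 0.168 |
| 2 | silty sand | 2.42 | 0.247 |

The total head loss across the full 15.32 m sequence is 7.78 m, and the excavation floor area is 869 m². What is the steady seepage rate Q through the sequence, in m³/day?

Flow is perpendicular to layering, so the layers act in series and the equivalent K is the thickness-weighted harmonic mean.
Total thickness L = 12.9 + 2.42 = 15.32 m.
Σ(b_i/K_i) = 12.9/0.168 + 2.42/0.247 = 86.58 d.
K_eq = L / Σ(b_i/K_i) = 15.32 / 86.58 = 0.1769 m/day.
Q = K_eq · A · (Δh/L) = 0.1769 × 869 × (7.78/15.32) = 78.08 m³/day.

78.1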